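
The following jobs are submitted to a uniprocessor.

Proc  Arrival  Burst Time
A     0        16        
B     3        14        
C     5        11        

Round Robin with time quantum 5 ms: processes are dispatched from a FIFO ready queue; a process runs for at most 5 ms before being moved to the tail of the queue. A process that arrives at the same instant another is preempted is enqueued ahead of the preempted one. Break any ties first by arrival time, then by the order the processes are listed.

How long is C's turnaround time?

Schedule: | A 0-5 | B 5-10 | C 10-15 | A 15-20 | B 20-25 | C 25-30 | A 30-35 | B 35-39 | C 39-40 | A 40-41 |
Completion: A=41  B=39  C=40
Turnaround (C−A): A=41  B=36  C=35
Turnaround(C) = completion − arrival = 40 − 5 = 35

35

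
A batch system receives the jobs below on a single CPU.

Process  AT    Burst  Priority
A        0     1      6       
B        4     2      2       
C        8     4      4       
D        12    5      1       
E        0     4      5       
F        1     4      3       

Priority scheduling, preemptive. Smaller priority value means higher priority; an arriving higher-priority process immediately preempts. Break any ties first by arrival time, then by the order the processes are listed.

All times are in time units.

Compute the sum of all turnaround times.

56

Schedule: | E 0-1 | F 1-4 | B 4-6 | F 6-7 | E 7-8 | C 8-12 | D 12-17 | E 17-19 | A 19-20 |
Completion: A=20  B=6  C=12  D=17  E=19  F=7
Turnaround (C−A): A=20  B=2  C=4  D=5  E=19  F=6
Turnaround = completion − arrival: A=20, B=2, C=4, D=5, E=19, F=6
Total turnaround = 20 + 2 + 4 + 5 + 19 + 6 = 56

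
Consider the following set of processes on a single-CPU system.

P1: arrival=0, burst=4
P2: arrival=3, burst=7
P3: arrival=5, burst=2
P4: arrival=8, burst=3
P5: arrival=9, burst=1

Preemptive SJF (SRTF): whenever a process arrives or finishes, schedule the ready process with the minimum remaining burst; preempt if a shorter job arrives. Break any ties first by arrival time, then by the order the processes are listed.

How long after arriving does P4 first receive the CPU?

Schedule: | P1 0-4 | P2 4-5 | P3 5-7 | P2 7-8 | P4 8-9 | P5 9-10 | P4 10-12 | P2 12-17 |
Completion: P1=4  P2=17  P3=7  P4=12  P5=10
Turnaround (C−A): P1=4  P2=14  P3=2  P4=4  P5=1
Response(P4) = first start − arrival = 8 − 8 = 0

0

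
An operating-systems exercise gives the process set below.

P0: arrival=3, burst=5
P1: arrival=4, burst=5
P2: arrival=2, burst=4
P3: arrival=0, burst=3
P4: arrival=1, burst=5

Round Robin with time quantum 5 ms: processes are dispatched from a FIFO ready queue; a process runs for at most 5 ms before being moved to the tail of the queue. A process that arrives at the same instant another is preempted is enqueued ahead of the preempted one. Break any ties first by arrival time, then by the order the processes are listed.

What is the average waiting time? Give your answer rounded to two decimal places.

Timeline: | P3 0-3 | P4 3-8 | P2 8-12 | P0 12-17 | P1 17-22 |
Completion: P0=17  P1=22  P2=12  P3=3  P4=8
Waiting times: P0=9, P1=13, P2=6, P3=0, P4=2
Average waiting = (9+13+6+0+2) / 5 = 30/5 = 6.00

6.00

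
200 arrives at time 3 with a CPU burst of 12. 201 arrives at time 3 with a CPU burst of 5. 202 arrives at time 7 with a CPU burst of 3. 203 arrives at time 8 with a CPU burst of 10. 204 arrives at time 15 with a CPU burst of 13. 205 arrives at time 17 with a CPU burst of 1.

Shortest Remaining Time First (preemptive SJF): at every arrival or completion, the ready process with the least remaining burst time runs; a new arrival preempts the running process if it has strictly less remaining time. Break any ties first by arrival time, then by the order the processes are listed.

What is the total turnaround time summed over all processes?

Gantt: | idle 0-3 | 201 3-8 | 202 8-11 | 203 11-17 | 205 17-18 | 203 18-22 | 200 22-34 | 204 34-47 |
Completion: 200=34  201=8  202=11  203=22  204=47  205=18
Turnaround = completion − arrival: 200=31, 201=5, 202=4, 203=14, 204=32, 205=1
Total turnaround = 31 + 5 + 4 + 14 + 32 + 1 = 87

87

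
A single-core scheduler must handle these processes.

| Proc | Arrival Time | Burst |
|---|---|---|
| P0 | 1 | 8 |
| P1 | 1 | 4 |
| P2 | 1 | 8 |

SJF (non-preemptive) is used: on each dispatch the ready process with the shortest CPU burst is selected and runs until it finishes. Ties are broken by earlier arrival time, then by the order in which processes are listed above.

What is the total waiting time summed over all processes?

16

Schedule: | idle 0-1 | P1 1-5 | P0 5-13 | P2 13-21 |
Completion: P0=13  P1=5  P2=21
Turnaround (C−A): P0=12  P1=4  P2=20
Waiting = turnaround − burst: P0=4, P1=0, P2=12
Total waiting = 4 + 0 + 12 = 16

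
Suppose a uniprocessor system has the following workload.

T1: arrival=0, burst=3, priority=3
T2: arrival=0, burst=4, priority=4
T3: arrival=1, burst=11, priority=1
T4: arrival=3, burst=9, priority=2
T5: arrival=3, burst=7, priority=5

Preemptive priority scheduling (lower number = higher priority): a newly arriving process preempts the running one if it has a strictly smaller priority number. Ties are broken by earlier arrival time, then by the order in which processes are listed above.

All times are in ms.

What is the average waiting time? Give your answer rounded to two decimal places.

Gantt: | T1 0-1 | T3 1-12 | T4 12-21 | T1 21-23 | T2 23-27 | T5 27-34 |
Completion: T1=23  T2=27  T3=12  T4=21  T5=34
Turnaround (C−A): T1=23  T2=27  T3=11  T4=18  T5=31
Waiting times: T1=20, T2=23, T3=0, T4=9, T5=24
Average waiting = (20+23+0+9+24) / 5 = 76/5 = 15.20

15.20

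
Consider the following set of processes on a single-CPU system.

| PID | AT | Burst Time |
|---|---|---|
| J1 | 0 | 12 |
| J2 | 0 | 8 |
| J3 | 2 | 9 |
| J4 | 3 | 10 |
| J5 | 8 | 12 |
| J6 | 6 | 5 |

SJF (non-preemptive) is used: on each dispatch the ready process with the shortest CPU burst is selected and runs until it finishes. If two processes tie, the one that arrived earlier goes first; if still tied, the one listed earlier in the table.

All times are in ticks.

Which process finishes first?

J2

Gantt: | J2 0-8 | J6 8-13 | J3 13-22 | J4 22-32 | J1 32-44 | J5 44-56 |
Completion: J1=44  J2=8  J3=22  J4=32  J5=56  J6=13
Turnaround (C−A): J1=44  J2=8  J3=20  J4=29  J5=48  J6=7
Finish order: J2 → J6 → J3 → J4 → J1 → J5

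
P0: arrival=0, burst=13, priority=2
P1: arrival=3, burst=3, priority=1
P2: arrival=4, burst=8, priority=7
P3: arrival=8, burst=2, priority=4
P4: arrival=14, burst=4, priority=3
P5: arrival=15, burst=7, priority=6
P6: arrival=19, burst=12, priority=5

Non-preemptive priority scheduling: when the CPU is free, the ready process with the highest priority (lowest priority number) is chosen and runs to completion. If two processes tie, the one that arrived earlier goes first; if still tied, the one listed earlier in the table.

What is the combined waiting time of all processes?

83

Timeline: | P0 0-13 | P1 13-16 | P4 16-20 | P3 20-22 | P6 22-34 | P5 34-41 | P2 41-49 |
Completion: P0=13  P1=16  P2=49  P3=22  P4=20  P5=41  P6=34
Turnaround (C−A): P0=13  P1=13  P2=45  P3=14  P4=6  P5=26  P6=15
Waiting = turnaround − burst: P0=0, P1=10, P2=37, P3=12, P4=2, P5=19, P6=3
Total waiting = 0 + 10 + 37 + 12 + 2 + 19 + 3 = 83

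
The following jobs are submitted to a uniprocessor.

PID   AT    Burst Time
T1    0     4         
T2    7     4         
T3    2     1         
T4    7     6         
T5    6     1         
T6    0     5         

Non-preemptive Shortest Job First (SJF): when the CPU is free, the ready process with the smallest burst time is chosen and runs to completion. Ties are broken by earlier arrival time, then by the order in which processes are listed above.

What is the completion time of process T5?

Timeline: | T1 0-4 | T3 4-5 | T6 5-10 | T5 10-11 | T2 11-15 | T4 15-21 |
Completion: T1=4  T2=15  T3=5  T4=21  T5=11  T6=10

11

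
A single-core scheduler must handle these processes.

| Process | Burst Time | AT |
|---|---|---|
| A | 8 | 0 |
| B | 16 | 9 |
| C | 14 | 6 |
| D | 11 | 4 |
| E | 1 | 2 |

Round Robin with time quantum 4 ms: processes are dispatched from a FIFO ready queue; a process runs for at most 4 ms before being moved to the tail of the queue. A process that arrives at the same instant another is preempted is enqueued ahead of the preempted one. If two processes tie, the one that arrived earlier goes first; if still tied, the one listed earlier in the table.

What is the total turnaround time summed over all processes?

Gantt: | A 0-4 | E 4-5 | D 5-9 | A 9-13 | C 13-17 | B 17-21 | D 21-25 | C 25-29 | B 29-33 | D 33-36 | C 36-40 | B 40-44 | C 44-46 | B 46-50 |
Completion: A=13  B=50  C=46  D=36  E=5
Turnaround (C−A): A=13  B=41  C=40  D=32  E=3
Turnaround = completion − arrival: A=13, B=41, C=40, D=32, E=3
Total turnaround = 13 + 41 + 40 + 32 + 3 = 129

129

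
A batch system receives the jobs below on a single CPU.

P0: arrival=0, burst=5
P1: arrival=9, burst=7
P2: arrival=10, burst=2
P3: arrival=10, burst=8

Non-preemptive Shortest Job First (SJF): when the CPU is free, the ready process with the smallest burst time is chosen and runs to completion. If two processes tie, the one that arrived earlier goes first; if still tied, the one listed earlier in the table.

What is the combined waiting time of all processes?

Timeline: | P0 0-5 | idle 5-9 | P1 9-16 | P2 16-18 | P3 18-26 |
Completion: P0=5  P1=16  P2=18  P3=26
Waiting = turnaround − burst: P0=0, P1=0, P2=6, P3=8
Total waiting = 0 + 0 + 6 + 8 = 14

14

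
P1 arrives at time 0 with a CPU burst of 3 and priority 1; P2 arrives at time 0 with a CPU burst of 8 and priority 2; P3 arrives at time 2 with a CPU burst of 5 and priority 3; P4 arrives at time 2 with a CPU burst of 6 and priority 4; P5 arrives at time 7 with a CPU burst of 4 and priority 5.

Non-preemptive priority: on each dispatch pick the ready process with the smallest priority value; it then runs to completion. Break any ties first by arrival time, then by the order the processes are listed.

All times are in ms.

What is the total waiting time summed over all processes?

Timeline: | P1 0-3 | P2 3-11 | P3 11-16 | P4 16-22 | P5 22-26 |
Completion: P1=3  P2=11  P3=16  P4=22  P5=26
Turnaround (C−A): P1=3  P2=11  P3=14  P4=20  P5=19
Waiting = turnaround − burst: P1=0, P2=3, P3=9, P4=14, P5=15
Total waiting = 0 + 3 + 9 + 14 + 15 = 41

41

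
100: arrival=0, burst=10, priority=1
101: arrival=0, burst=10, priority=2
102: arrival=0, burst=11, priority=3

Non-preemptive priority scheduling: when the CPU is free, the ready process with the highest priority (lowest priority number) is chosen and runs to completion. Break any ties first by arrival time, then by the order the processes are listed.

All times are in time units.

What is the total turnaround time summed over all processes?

61

Schedule: | 100 0-10 | 101 10-20 | 102 20-31 |
Completion: 100=10  101=20  102=31
Turnaround (C−A): 100=10  101=20  102=31
Turnaround = completion − arrival: 100=10, 101=20, 102=31
Total turnaround = 10 + 20 + 31 = 61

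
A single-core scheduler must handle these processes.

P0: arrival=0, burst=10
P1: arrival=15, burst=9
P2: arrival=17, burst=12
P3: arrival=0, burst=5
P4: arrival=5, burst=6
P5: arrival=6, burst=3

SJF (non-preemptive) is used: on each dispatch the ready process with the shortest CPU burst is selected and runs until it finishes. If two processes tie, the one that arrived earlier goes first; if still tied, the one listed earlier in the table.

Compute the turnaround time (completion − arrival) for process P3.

5

Gantt: | P3 0-5 | P4 5-11 | P5 11-14 | P0 14-24 | P1 24-33 | P2 33-45 |
Completion: P0=24  P1=33  P2=45  P3=5  P4=11  P5=14
Turnaround (C−A): P0=24  P1=18  P2=28  P3=5  P4=6  P5=8
Turnaround(P3) = completion − arrival = 5 − 0 = 5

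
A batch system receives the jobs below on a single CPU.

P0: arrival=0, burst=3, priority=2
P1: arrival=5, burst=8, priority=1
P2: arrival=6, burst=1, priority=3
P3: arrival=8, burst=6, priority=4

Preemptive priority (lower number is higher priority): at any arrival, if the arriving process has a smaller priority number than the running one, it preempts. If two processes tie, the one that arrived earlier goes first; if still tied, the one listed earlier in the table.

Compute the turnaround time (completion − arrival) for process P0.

3

Gantt: | P0 0-3 | idle 3-5 | P1 5-13 | P2 13-14 | P3 14-20 |
Completion: P0=3  P1=13  P2=14  P3=20
Turnaround (C−A): P0=3  P1=8  P2=8  P3=12
Turnaround(P0) = completion − arrival = 3 − 0 = 3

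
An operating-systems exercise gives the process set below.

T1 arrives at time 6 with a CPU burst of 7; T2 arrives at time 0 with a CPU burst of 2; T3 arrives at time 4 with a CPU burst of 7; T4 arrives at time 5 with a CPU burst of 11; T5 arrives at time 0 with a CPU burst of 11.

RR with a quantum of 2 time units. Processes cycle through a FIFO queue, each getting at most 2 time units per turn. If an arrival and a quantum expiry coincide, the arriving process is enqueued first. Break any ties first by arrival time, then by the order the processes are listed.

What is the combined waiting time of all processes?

Timeline: | T2 0-2 | T5 2-4 | T3 4-6 | T5 6-8 | T4 8-10 | T1 10-12 | T3 12-14 | T5 14-16 | T4 16-18 | T1 18-20 | T3 20-22 | T5 22-24 | T4 24-26 | T1 26-28 | T3 28-29 | T5 29-31 | T4 31-33 | T1 33-34 | T5 34-35 | T4 35-38 |
Completion: T1=34  T2=2  T3=29  T4=38  T5=35
Waiting = turnaround − burst: T1=21, T2=0, T3=18, T4=22, T5=24
Total waiting = 21 + 0 + 18 + 22 + 24 = 85

85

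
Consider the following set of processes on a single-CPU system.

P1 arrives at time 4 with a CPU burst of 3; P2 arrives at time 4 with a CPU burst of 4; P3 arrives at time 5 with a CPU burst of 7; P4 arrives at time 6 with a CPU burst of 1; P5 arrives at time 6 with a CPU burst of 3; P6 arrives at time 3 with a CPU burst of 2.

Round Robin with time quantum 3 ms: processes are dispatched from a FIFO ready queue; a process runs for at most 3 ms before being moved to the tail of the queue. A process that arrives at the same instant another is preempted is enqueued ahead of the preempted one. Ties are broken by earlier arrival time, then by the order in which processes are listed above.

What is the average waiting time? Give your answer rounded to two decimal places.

6.67

Schedule: | idle 0-3 | P6 3-5 | P1 5-8 | P2 8-11 | P3 11-14 | P4 14-15 | P5 15-18 | P2 18-19 | P3 19-23 |
Completion: P1=8  P2=19  P3=23  P4=15  P5=18  P6=5
Turnaround (C−A): P1=4  P2=15  P3=18  P4=9  P5=12  P6=2
Waiting times: P1=1, P2=11, P3=11, P4=8, P5=9, P6=0
Average waiting = (1+11+11+8+9+0) / 6 = 40/6 = 6.67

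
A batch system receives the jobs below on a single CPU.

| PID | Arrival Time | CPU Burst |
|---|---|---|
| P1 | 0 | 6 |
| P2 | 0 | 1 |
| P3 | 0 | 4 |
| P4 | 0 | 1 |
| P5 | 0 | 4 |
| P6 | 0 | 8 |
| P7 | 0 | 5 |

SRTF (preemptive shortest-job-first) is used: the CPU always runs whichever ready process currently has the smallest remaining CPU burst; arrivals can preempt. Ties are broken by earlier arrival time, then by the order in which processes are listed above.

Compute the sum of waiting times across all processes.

Timeline: | P2 0-1 | P4 1-2 | P3 2-6 | P5 6-10 | P7 10-15 | P1 15-21 | P6 21-29 |
Completion: P1=21  P2=1  P3=6  P4=2  P5=10  P6=29  P7=15
Turnaround (C−A): P1=21  P2=1  P3=6  P4=2  P5=10  P6=29  P7=15
Waiting = turnaround − burst: P1=15, P2=0, P3=2, P4=1, P5=6, P6=21, P7=10
Total waiting = 15 + 0 + 2 + 1 + 6 + 21 + 10 = 55

55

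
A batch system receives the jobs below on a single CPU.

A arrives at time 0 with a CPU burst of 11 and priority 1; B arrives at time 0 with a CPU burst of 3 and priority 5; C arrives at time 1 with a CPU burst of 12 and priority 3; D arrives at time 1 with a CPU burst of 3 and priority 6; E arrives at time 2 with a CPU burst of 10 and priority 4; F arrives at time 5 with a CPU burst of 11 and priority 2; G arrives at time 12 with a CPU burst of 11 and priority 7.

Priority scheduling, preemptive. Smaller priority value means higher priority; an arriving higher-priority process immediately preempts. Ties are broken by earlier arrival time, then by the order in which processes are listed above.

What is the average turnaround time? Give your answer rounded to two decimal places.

35.43

Gantt: | A 0-11 | F 11-22 | C 22-34 | E 34-44 | B 44-47 | D 47-50 | G 50-61 |
Completion: A=11  B=47  C=34  D=50  E=44  F=22  G=61
Turnaround (C−A): A=11  B=47  C=33  D=49  E=42  F=17  G=49
Turnaround times: A=11, B=47, C=33, D=49, E=42, F=17, G=49
Average turnaround = (11+47+33+49+42+17+49) / 7 = 248/7 = 35.43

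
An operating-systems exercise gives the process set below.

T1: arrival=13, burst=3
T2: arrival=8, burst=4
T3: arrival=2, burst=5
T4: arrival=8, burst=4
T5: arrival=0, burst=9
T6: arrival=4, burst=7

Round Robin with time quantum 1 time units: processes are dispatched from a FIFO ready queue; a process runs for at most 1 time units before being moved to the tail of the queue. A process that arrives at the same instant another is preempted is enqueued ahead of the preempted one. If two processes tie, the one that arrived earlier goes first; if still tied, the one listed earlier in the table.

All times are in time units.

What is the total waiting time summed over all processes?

99

Timeline: | T5 0-2 | T3 2-3 | T5 3-4 | T3 4-5 | T6 5-6 | T5 6-7 | T3 7-8 | T6 8-9 | T5 9-10 | T2 10-11 | T4 11-12 | T3 12-13 | T6 13-14 | T5 14-15 | T2 15-16 | T4 16-17 | T1 17-18 | T3 18-19 | T6 19-20 | T5 20-21 | T2 21-22 | T4 22-23 | T1 23-24 | T6 24-25 | T5 25-26 | T2 26-27 | T4 27-28 | T1 28-29 | T6 29-30 | T5 30-31 | T6 31-32 |
Completion: T1=29  T2=27  T3=19  T4=28  T5=31  T6=32
Waiting = turnaround − burst: T1=13, T2=15, T3=12, T4=16, T5=22, T6=21
Total waiting = 13 + 15 + 12 + 16 + 22 + 21 = 99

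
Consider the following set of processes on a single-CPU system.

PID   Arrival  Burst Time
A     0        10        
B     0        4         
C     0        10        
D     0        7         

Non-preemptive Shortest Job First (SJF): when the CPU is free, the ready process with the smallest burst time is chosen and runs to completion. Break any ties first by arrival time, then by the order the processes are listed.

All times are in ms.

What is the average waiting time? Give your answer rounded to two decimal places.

9.00

Gantt: | B 0-4 | D 4-11 | A 11-21 | C 21-31 |
Completion: A=21  B=4  C=31  D=11
Turnaround (C−A): A=21  B=4  C=31  D=11
Waiting times: A=11, B=0, C=21, D=4
Average waiting = (11+0+21+4) / 4 = 36/4 = 9.00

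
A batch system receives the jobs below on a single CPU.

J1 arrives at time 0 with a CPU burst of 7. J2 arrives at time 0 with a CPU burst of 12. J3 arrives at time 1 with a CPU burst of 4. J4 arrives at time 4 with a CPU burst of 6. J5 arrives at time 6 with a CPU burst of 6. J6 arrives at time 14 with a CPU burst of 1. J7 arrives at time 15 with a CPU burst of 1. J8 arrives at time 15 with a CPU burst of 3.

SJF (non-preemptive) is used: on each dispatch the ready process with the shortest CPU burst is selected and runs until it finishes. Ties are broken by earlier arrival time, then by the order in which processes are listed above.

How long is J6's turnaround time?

Timeline: | J1 0-7 | J3 7-11 | J4 11-17 | J6 17-18 | J7 18-19 | J8 19-22 | J5 22-28 | J2 28-40 |
Completion: J1=7  J2=40  J3=11  J4=17  J5=28  J6=18  J7=19  J8=22
Turnaround(J6) = completion − arrival = 18 − 14 = 4

4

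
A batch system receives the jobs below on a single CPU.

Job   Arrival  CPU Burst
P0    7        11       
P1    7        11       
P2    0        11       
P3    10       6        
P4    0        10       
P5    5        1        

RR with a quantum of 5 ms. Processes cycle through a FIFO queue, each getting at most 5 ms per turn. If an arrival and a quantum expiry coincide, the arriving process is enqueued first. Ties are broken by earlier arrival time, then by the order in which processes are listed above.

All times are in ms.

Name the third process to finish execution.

P2

Timeline: | P2 0-5 | P4 5-10 | P5 10-11 | P2 11-16 | P0 16-21 | P1 21-26 | P3 26-31 | P4 31-36 | P2 36-37 | P0 37-42 | P1 42-47 | P3 47-48 | P0 48-49 | P1 49-50 |
Completion: P0=49  P1=50  P2=37  P3=48  P4=36  P5=11
Turnaround (C−A): P0=42  P1=43  P2=37  P3=38  P4=36  P5=6
Finish order: P5 → P4 → P2 → P3 → P0 → P1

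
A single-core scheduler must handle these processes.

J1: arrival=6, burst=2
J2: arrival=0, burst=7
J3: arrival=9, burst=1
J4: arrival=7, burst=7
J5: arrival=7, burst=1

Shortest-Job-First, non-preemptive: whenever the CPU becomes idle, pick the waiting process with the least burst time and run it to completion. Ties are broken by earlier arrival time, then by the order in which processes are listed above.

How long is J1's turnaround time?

Timeline: | J2 0-7 | J5 7-8 | J1 8-10 | J3 10-11 | J4 11-18 |
Completion: J1=10  J2=7  J3=11  J4=18  J5=8
Turnaround (C−A): J1=4  J2=7  J3=2  J4=11  J5=1
Turnaround(J1) = completion − arrival = 10 − 6 = 4

4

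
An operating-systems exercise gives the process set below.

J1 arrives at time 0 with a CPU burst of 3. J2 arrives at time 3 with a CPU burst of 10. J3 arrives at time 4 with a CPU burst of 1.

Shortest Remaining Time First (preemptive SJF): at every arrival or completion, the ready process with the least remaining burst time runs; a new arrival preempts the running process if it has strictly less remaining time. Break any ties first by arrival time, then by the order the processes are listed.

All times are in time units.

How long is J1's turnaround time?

3

Schedule: | J1 0-3 | J2 3-4 | J3 4-5 | J2 5-14 |
Completion: J1=3  J2=14  J3=5
Turnaround (C−A): J1=3  J2=11  J3=1
Turnaround(J1) = completion − arrival = 3 − 0 = 3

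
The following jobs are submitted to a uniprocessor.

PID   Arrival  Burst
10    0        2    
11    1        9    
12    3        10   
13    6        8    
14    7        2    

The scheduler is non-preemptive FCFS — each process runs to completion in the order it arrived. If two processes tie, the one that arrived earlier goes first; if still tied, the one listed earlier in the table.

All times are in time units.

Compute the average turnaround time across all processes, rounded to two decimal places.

15.40

Gantt: | 10 0-2 | 11 2-11 | 12 11-21 | 13 21-29 | 14 29-31 |
Completion: 10=2  11=11  12=21  13=29  14=31
Turnaround times: 10=2, 11=10, 12=18, 13=23, 14=24
Average turnaround = (2+10+18+23+24) / 5 = 77/5 = 15.40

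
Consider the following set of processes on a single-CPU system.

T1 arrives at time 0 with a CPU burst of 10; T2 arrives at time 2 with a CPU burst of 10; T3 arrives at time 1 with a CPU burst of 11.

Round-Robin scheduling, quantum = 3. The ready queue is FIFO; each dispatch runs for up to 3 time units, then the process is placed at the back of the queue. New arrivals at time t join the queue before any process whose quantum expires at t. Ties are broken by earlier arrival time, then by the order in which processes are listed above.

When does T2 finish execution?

Gantt: | T1 0-3 | T3 3-6 | T2 6-9 | T1 9-12 | T3 12-15 | T2 15-18 | T1 18-21 | T3 21-24 | T2 24-27 | T1 27-28 | T3 28-30 | T2 30-31 |
Completion: T1=28  T2=31  T3=30

31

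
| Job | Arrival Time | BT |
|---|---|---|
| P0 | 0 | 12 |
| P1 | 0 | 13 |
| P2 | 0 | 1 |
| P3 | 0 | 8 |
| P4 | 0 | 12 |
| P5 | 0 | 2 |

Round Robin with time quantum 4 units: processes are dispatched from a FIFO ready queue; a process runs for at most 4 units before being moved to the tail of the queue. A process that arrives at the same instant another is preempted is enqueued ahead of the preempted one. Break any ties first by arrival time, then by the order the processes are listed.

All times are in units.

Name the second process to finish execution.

Schedule: | P0 0-4 | P1 4-8 | P2 8-9 | P3 9-13 | P4 13-17 | P5 17-19 | P0 19-23 | P1 23-27 | P3 27-31 | P4 31-35 | P0 35-39 | P1 39-43 | P4 43-47 | P1 47-48 |
Completion: P0=39  P1=48  P2=9  P3=31  P4=47  P5=19
Finish order: P2 → P5 → P3 → P0 → P4 → P1

P5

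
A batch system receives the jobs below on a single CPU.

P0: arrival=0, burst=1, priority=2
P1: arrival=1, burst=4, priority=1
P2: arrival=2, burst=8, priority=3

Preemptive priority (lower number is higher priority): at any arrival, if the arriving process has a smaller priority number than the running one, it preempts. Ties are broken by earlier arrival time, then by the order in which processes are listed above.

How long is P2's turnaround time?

11

Gantt: | P0 0-1 | P1 1-5 | P2 5-13 |
Completion: P0=1  P1=5  P2=13
Turnaround (C−A): P0=1  P1=4  P2=11
Turnaround(P2) = completion − arrival = 13 − 2 = 11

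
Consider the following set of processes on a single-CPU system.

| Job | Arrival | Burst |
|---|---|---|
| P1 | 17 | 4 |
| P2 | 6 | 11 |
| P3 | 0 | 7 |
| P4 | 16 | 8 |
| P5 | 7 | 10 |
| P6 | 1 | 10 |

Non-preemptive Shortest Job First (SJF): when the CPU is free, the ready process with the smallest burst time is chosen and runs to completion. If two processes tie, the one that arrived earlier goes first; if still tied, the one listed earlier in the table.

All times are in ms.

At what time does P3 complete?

7

Timeline: | P3 0-7 | P6 7-17 | P1 17-21 | P4 21-29 | P5 29-39 | P2 39-50 |
Completion: P1=21  P2=50  P3=7  P4=29  P5=39  P6=17
Turnaround (C−A): P1=4  P2=44  P3=7  P4=13  P5=32  P6=16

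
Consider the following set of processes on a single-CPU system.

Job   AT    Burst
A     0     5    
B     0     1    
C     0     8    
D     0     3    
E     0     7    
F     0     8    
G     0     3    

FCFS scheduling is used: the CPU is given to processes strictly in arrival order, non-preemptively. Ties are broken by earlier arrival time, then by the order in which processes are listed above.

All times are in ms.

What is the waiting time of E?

17

Gantt: | A 0-5 | B 5-6 | C 6-14 | D 14-17 | E 17-24 | F 24-32 | G 32-35 |
Completion: A=5  B=6  C=14  D=17  E=24  F=32  G=35
Waiting(E) = turnaround − burst = 24 − 7 = 17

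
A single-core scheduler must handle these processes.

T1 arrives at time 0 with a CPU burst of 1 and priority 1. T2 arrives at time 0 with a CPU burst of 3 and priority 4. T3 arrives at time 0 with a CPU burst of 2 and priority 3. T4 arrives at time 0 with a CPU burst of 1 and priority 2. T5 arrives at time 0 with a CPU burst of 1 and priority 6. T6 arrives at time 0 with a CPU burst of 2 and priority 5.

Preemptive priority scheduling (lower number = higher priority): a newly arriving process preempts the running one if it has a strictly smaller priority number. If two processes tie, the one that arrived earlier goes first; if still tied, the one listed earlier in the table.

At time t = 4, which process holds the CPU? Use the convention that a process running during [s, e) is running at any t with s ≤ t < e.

T2

Timeline: | T1 0-1 | T4 1-2 | T3 2-4 | T2 4-7 | T6 7-9 | T5 9-10 |
Completion: T1=1  T2=7  T3=4  T4=2  T5=10  T6=9
Turnaround (C−A): T1=1  T2=7  T3=4  T4=2  T5=10  T6=9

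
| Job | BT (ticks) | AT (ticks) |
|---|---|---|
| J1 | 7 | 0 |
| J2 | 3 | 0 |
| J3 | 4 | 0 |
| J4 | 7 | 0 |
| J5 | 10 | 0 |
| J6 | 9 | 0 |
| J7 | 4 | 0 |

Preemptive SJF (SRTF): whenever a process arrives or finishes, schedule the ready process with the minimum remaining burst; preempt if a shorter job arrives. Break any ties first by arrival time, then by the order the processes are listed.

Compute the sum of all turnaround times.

142

Timeline: | J2 0-3 | J3 3-7 | J7 7-11 | J1 11-18 | J4 18-25 | J6 25-34 | J5 34-44 |
Completion: J1=18  J2=3  J3=7  J4=25  J5=44  J6=34  J7=11
Turnaround (C−A): J1=18  J2=3  J3=7  J4=25  J5=44  J6=34  J7=11
Turnaround = completion − arrival: J1=18, J2=3, J3=7, J4=25, J5=44, J6=34, J7=11
Total turnaround = 18 + 3 + 7 + 25 + 44 + 34 + 11 = 142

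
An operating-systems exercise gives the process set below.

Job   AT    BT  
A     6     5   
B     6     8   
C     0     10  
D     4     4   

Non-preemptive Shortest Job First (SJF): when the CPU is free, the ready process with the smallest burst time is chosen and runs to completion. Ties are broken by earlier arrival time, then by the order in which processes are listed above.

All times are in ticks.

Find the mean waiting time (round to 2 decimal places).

6.75

Gantt: | C 0-10 | D 10-14 | A 14-19 | B 19-27 |
Completion: A=19  B=27  C=10  D=14
Turnaround (C−A): A=13  B=21  C=10  D=10
Waiting times: A=8, B=13, C=0, D=6
Average waiting = (8+13+0+6) / 4 = 27/4 = 6.75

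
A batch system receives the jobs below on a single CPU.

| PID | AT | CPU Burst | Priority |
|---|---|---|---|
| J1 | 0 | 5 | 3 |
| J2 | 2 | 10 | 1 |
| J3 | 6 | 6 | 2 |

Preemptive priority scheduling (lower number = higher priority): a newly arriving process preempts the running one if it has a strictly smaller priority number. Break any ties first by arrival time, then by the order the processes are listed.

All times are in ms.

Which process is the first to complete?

Timeline: | J1 0-2 | J2 2-12 | J3 12-18 | J1 18-21 |
Completion: J1=21  J2=12  J3=18
Finish order: J2 → J3 → J1

J2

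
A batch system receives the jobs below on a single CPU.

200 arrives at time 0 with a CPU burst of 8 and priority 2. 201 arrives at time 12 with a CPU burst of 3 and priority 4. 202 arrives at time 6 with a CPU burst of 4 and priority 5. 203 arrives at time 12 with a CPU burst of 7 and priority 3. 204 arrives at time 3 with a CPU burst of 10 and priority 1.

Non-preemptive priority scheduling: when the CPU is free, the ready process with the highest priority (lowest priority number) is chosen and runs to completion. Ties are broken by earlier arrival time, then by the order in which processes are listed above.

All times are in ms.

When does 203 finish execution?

Schedule: | 200 0-8 | 204 8-18 | 203 18-25 | 201 25-28 | 202 28-32 |
Completion: 200=8  201=28  202=32  203=25  204=18

25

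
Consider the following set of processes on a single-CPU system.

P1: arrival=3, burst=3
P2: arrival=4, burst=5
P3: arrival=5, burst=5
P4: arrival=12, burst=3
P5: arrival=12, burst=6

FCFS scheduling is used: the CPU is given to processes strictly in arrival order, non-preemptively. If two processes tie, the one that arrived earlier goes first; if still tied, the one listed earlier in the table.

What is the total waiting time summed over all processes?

19

Gantt: | idle 0-3 | P1 3-6 | P2 6-11 | P3 11-16 | P4 16-19 | P5 19-25 |
Completion: P1=6  P2=11  P3=16  P4=19  P5=25
Waiting = turnaround − burst: P1=0, P2=2, P3=6, P4=4, P5=7
Total waiting = 0 + 2 + 6 + 4 + 7 = 19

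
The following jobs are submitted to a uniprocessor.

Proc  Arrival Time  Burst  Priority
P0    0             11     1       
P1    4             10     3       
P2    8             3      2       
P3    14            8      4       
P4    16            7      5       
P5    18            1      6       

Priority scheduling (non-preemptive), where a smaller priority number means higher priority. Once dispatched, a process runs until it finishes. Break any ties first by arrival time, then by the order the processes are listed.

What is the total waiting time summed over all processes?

Gantt: | P0 0-11 | P2 11-14 | P1 14-24 | P3 24-32 | P4 32-39 | P5 39-40 |
Completion: P0=11  P1=24  P2=14  P3=32  P4=39  P5=40
Turnaround (C−A): P0=11  P1=20  P2=6  P3=18  P4=23  P5=22
Waiting = turnaround − burst: P0=0, P1=10, P2=3, P3=10, P4=16, P5=21
Total waiting = 0 + 10 + 3 + 10 + 16 + 21 = 60

60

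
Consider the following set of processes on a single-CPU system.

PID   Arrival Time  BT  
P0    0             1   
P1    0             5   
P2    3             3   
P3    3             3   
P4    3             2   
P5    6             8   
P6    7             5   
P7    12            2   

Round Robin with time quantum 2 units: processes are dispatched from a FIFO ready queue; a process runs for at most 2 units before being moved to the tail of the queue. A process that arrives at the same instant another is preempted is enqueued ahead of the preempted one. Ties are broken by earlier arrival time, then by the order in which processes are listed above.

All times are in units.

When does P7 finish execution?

Schedule: | P0 0-1 | P1 1-3 | P2 3-5 | P3 5-7 | P4 7-9 | P1 9-11 | P2 11-12 | P5 12-14 | P6 14-16 | P3 16-17 | P1 17-18 | P7 18-20 | P5 20-22 | P6 22-24 | P5 24-26 | P6 26-27 | P5 27-29 |
Completion: P0=1  P1=18  P2=12  P3=17  P4=9  P5=29  P6=27  P7=20

20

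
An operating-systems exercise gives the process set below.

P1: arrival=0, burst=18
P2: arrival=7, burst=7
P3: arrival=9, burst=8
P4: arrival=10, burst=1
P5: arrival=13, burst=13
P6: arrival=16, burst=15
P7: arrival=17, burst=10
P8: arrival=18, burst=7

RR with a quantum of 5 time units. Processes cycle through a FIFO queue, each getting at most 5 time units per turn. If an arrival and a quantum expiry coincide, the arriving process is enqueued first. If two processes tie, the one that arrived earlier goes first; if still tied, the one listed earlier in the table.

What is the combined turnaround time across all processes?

362

Timeline: | P1 0-10 | P2 10-15 | P3 15-20 | P4 20-21 | P1 21-26 | P5 26-31 | P2 31-33 | P6 33-38 | P7 38-43 | P8 43-48 | P3 48-51 | P1 51-54 | P5 54-59 | P6 59-64 | P7 64-69 | P8 69-71 | P5 71-74 | P6 74-79 |
Completion: P1=54  P2=33  P3=51  P4=21  P5=74  P6=79  P7=69  P8=71
Turnaround = completion − arrival: P1=54, P2=26, P3=42, P4=11, P5=61, P6=63, P7=52, P8=53
Total turnaround = 54 + 26 + 42 + 11 + 61 + 63 + 52 + 53 = 362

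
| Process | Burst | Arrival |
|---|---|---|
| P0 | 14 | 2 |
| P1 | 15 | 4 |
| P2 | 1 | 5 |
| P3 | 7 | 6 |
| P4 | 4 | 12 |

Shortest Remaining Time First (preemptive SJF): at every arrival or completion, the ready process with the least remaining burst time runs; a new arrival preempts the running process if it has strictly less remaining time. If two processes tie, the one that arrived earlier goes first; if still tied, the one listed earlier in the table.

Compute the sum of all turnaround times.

78

Gantt: | idle 0-2 | P0 2-5 | P2 5-6 | P3 6-13 | P4 13-17 | P0 17-28 | P1 28-43 |
Completion: P0=28  P1=43  P2=6  P3=13  P4=17
Turnaround (C−A): P0=26  P1=39  P2=1  P3=7  P4=5
Turnaround = completion − arrival: P0=26, P1=39, P2=1, P3=7, P4=5
Total turnaround = 26 + 39 + 1 + 7 + 5 = 78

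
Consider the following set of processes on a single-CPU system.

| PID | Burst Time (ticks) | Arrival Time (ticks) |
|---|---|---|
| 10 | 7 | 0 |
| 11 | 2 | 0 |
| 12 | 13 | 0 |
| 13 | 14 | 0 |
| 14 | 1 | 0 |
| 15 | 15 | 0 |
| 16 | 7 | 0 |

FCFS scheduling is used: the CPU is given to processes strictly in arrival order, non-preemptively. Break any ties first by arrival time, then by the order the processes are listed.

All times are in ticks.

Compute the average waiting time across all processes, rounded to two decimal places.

Timeline: | 10 0-7 | 11 7-9 | 12 9-22 | 13 22-36 | 14 36-37 | 15 37-52 | 16 52-59 |
Completion: 10=7  11=9  12=22  13=36  14=37  15=52  16=59
Turnaround (C−A): 10=7  11=9  12=22  13=36  14=37  15=52  16=59
Waiting times: 10=0, 11=7, 12=9, 13=22, 14=36, 15=37, 16=52
Average waiting = (0+7+9+22+36+37+52) / 7 = 163/7 = 23.29

23.29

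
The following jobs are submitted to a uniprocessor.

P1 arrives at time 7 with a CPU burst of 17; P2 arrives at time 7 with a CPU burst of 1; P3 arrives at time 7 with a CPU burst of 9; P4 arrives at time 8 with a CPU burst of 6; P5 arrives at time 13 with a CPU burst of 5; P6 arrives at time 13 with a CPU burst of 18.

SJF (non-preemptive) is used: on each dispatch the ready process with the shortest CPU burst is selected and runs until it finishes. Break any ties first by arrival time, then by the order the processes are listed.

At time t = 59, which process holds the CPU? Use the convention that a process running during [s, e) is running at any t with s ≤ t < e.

P6

Timeline: | idle 0-7 | P2 7-8 | P4 8-14 | P5 14-19 | P3 19-28 | P1 28-45 | P6 45-63 |
Completion: P1=45  P2=8  P3=28  P4=14  P5=19  P6=63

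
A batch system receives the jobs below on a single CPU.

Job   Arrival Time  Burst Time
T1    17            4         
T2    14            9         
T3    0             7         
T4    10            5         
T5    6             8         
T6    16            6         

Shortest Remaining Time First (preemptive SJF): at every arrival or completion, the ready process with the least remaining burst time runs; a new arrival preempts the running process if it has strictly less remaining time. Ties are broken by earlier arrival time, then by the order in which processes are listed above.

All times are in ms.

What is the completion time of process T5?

Gantt: | T3 0-7 | T5 7-15 | T4 15-20 | T1 20-24 | T6 24-30 | T2 30-39 |
Completion: T1=24  T2=39  T3=7  T4=20  T5=15  T6=30

15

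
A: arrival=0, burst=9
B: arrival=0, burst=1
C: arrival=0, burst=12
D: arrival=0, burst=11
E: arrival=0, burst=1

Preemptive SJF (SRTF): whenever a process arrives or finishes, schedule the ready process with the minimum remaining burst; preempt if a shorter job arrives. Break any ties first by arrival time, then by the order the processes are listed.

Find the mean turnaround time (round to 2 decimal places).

Gantt: | B 0-1 | E 1-2 | A 2-11 | D 11-22 | C 22-34 |
Completion: A=11  B=1  C=34  D=22  E=2
Turnaround times: A=11, B=1, C=34, D=22, E=2
Average turnaround = (11+1+34+22+2) / 5 = 70/5 = 14.00

14.00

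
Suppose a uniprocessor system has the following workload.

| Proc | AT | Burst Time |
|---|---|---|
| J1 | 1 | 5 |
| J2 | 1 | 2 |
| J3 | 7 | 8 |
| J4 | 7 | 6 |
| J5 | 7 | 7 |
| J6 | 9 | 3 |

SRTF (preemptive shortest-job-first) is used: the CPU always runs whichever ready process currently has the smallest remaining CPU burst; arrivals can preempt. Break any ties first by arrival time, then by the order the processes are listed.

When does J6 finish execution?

12

Timeline: | idle 0-1 | J2 1-3 | J1 3-8 | J4 8-9 | J6 9-12 | J4 12-17 | J5 17-24 | J3 24-32 |
Completion: J1=8  J2=3  J3=32  J4=17  J5=24  J6=12
Turnaround (C−A): J1=7  J2=2  J3=25  J4=10  J5=17  J6=3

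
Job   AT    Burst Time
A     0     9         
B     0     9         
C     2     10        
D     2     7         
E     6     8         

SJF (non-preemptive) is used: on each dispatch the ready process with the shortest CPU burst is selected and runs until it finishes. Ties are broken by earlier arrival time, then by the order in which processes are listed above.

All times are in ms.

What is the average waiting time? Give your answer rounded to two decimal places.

14.40

Schedule: | A 0-9 | D 9-16 | E 16-24 | B 24-33 | C 33-43 |
Completion: A=9  B=33  C=43  D=16  E=24
Waiting times: A=0, B=24, C=31, D=7, E=10
Average waiting = (0+24+31+7+10) / 5 = 72/5 = 14.40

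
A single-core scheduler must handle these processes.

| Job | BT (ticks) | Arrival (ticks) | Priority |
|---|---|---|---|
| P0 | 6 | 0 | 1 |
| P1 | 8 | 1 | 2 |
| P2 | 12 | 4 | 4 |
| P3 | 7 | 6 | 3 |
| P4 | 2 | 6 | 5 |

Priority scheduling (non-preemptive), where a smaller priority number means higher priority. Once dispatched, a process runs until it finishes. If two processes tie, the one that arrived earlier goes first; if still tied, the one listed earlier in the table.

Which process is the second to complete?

P1

Timeline: | P0 0-6 | P1 6-14 | P3 14-21 | P2 21-33 | P4 33-35 |
Completion: P0=6  P1=14  P2=33  P3=21  P4=35
Turnaround (C−A): P0=6  P1=13  P2=29  P3=15  P4=29
Finish order: P0 → P1 → P3 → P2 → P4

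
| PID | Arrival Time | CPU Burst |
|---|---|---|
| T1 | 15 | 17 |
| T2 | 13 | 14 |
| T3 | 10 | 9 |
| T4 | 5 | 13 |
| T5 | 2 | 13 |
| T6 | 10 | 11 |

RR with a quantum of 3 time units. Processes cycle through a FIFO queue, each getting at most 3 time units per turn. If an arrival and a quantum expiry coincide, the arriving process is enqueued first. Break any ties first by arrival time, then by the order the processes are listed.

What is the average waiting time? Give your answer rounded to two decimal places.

Gantt: | idle 0-2 | T5 2-5 | T4 5-8 | T5 8-11 | T4 11-14 | T3 14-17 | T6 17-20 | T5 20-23 | T2 23-26 | T4 26-29 | T1 29-32 | T3 32-35 | T6 35-38 | T5 38-41 | T2 41-44 | T4 44-47 | T1 47-50 | T3 50-53 | T6 53-56 | T5 56-57 | T2 57-60 | T4 60-61 | T1 61-64 | T6 64-66 | T2 66-69 | T1 69-72 | T2 72-74 | T1 74-79 |
Completion: T1=79  T2=74  T3=53  T4=61  T5=57  T6=66
Waiting times: T1=47, T2=47, T3=34, T4=43, T5=42, T6=45
Average waiting = (47+47+34+43+42+45) / 6 = 258/6 = 43.00

43.00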